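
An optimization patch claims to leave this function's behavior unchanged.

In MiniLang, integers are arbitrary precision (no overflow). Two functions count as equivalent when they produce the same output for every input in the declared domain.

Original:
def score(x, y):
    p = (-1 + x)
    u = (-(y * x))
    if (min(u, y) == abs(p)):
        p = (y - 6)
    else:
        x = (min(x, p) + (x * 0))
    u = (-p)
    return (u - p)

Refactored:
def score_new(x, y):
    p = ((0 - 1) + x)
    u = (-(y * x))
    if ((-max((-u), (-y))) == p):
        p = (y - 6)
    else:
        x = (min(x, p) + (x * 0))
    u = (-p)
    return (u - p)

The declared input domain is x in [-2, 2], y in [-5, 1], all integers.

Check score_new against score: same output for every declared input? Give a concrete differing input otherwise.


Run the pair on x=-1, y=-2.
score: p=-2, then u=-2, then (min(u, y) == abs(p)) is false, then x=-2, then u=2, then returns 4
score_new: p=-2, then u=-2, then ((-max((-u), (-y))) == p) is true, then p=-8, then u=8, then returns 16
4 and 16 differ, so these are not the same function on this domain.
verdict: not equivalent; witness: x=-1, y=-2


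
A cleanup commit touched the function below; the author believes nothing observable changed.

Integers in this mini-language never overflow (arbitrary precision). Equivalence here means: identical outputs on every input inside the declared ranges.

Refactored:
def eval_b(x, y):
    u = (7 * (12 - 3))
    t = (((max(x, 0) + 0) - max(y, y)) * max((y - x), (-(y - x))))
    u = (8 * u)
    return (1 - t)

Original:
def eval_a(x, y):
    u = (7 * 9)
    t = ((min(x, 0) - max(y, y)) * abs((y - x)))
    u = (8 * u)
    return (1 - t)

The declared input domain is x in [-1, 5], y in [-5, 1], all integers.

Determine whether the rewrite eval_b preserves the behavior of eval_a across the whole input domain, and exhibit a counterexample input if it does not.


Not equivalent: x=-1, y=-5 separates them (-15 vs -19).
eval_a: u := 63 | t := 16 | u := 504 | result -15
eval_b: u := 63 | t := 20 | u := 504 | result -19
verdict: not equivalent; witness: x=-1, y=-5


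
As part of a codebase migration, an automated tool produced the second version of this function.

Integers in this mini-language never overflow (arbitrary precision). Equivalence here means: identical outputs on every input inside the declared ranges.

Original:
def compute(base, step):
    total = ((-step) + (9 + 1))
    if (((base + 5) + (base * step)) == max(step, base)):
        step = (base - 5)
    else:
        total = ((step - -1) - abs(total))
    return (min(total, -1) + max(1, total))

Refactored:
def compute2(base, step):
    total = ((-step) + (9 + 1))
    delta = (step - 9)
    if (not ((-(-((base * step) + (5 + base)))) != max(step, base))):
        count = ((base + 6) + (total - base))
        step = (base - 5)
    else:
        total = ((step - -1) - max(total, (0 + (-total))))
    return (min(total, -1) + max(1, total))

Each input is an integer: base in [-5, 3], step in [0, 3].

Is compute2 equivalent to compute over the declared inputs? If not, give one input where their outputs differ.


This is a faithful refactor — statement counts differ, boolean connective usage differs, arithmetic usage differs, local variable names differ, comparison usage differs, min/max/abs usage differs, constant usage differs, but the computed results match everywhere.
Tracing base=-4, step=0: compute: total = 10; (((base + 5) + (base * step)) == max(step, base)) -> false; total = -9; return -8 | compute2: total = 10; delta = -9; (not ((-(-((base * step) + (5 + base)))) != max(step, base))) -> false; total = -9; return -8 — matching result -8.
Sweeping the whole domain (36 inputs) finds no disagreement.
verdict: equivalent


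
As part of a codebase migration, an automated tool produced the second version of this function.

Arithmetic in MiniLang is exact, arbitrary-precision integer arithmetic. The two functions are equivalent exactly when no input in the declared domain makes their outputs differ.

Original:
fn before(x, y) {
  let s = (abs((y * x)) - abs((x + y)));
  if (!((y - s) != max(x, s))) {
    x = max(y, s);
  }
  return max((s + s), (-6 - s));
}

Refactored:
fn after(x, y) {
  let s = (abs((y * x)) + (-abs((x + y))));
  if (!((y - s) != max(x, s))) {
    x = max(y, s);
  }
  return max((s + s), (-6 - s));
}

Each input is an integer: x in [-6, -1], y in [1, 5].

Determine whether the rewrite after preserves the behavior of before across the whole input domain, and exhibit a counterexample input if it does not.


Reading the diff, among the changes: arithmetic usage differs.
As a probe, take x=-3, y=1: before runs s becomes 1; next (!((y - s) != max(x, s))) evaluates to false; next final value 2; after runs s becomes 1; next (!((y - s) != max(x, s))) evaluates to false; next final value 2; both end at 2.
Every one of the 30 inputs gives matching results.
verdict: equivalent


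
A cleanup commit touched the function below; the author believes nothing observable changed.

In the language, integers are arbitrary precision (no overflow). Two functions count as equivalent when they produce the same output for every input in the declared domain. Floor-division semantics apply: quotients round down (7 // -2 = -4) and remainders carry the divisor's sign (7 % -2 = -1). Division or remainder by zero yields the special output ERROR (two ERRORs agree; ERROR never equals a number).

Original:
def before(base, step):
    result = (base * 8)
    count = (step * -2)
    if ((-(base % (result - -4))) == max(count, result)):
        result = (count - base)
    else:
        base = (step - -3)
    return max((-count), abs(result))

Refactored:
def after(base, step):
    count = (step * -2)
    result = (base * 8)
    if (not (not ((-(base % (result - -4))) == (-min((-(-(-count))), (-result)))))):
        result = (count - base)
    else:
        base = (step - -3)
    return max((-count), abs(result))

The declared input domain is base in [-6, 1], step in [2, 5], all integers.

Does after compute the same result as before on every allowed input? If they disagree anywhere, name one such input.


Changes here: boolean connective usage differs, min/max/abs usage differs; the full 32-point sweep finds no disagreement.
verdict: equivalent


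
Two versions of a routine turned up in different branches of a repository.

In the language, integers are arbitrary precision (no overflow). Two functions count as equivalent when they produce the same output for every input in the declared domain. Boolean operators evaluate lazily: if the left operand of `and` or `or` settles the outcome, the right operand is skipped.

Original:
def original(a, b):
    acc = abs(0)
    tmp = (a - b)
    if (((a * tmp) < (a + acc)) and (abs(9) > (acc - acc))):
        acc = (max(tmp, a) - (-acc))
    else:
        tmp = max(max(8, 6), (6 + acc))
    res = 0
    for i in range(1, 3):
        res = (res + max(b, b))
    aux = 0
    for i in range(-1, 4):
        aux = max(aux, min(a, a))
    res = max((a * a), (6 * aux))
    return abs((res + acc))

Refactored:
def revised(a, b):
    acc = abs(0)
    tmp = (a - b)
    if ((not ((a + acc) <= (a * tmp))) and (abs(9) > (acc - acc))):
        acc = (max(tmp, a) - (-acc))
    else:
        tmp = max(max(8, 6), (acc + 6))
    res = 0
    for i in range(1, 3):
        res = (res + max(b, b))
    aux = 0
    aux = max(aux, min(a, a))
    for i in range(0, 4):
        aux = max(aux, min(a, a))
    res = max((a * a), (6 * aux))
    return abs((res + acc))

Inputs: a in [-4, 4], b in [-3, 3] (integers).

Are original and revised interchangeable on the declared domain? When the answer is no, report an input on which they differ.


Comparing the listings, the differences include: boolean connective usage differs; also min/max/abs usage differs; also loop structure differs; also statement counts differ; also comparison usage differs.
One worked example (a=-2, b=0) — original: acc = 0; tmp = -2; (((a * tmp) < (a + acc)) and (abs(9) > (acc - acc))) -> false; tmp = 8; res = 0; [i=1]; res = 0; [i=2]; res = 0; aux = 0; [i=-1]; aux = 0; [i=0]; aux = 0; [i=1]; aux = 0; [i=2]; aux = 0; [i=3]; aux = 0; res = 4; return 4; revised: acc = 0; tmp = -2; ((not ((a + acc) <= (a * tmp))) and (abs(9) > (acc - acc))) -> false; tmp = 8; res = 0; [i=1]; res = 0; [i=2]; res = 0; aux = 0; aux = 0; [i=0]; aux = 0; [i=1]; aux = 0; [i=2]; aux = 0; [i=3]; aux = 0; res = 4; return 4; agreement on 4.
An exhaustive pass over the 63 declared inputs shows identical outputs.
verdict: equivalent


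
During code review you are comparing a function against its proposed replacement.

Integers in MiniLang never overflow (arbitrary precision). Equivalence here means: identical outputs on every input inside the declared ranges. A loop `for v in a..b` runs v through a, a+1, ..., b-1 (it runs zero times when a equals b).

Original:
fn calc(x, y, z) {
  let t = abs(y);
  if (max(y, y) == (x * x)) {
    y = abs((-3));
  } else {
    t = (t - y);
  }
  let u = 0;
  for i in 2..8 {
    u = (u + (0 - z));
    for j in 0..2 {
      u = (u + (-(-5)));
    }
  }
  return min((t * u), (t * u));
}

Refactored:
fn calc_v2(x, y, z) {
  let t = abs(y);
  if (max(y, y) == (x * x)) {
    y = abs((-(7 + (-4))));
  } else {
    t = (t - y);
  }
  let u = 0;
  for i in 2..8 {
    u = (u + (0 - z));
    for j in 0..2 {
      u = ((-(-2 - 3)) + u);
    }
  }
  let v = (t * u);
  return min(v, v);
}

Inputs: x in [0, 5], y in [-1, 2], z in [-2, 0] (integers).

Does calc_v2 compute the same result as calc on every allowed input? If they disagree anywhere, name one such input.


Side by side, the visible changes include: statement counts differ; and local variable names differ; and constant usage differs; and arithmetic usage differs.
Spot check at x=1, y=-1, z=-1 — calc: t := 1 | (max(y, y) == (x * x)): false | t := 2 | u := 0 | iter i=2: | u := 1 | iter j=0: | u := 6 | iter j=1: | u := 11 | iter i=3: | u := 12 | iter j=0: | u := 17 | iter j=1: | u := 22 | iter i=4: | u := 23 | iter j=0: | u := 28 | iter j=1: | u := 33 | iter i=5: | u := 34 | iter j=0: | u := 39 | iter j=1: | u := 44 | iter i=6: | u := 45 | iter j=0: | u := 50 | iter j=1: | u := 55 | iter i=7: | u := 56 | iter j=0: | u := 61 | iter j=1: | u := 66 | result 132. calc_v2: t := 1 | (max(y, y) == (x * x)): false | t := 2 | u := 0 | iter i=2: | u := 1 | iter j=0: | u := 6 | iter j=1: | u := 11 | iter i=3: | u := 12 | iter j=0: | u := 17 | iter j=1: | u := 22 | iter i=4: | u := 23 | iter j=0: | u := 28 | iter j=1: | u := 33 | iter i=5: | u := 34 | iter j=0: | u := 39 | iter j=1: | u := 44 | iter i=6: | u := 45 | iter j=0: | u := 50 | iter j=1: | u := 55 | iter i=7: | u := 56 | iter j=0: | u := 61 | iter j=1: | u := 66 | v := 132 | result 132. Both give 132.
Sweeping the whole domain (72 inputs) finds no disagreement.
verdict: equivalent


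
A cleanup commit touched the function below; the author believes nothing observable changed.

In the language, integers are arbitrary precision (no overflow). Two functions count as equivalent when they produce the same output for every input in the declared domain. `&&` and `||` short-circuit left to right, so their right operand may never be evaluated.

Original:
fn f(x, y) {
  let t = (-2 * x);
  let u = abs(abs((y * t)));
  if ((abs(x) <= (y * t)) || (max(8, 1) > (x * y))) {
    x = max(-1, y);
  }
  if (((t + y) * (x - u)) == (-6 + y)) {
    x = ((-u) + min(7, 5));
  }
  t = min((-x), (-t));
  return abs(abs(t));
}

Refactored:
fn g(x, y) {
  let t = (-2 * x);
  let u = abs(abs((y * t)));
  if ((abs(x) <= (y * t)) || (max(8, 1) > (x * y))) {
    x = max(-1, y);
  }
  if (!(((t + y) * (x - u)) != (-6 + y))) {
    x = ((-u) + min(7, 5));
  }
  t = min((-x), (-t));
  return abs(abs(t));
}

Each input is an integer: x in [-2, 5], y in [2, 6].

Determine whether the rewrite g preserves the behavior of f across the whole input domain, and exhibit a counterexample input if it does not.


Reading the diff, among the changes: comparison usage differs; boolean connective usage differs.
As a probe, take x=2, y=3: f runs t=-4, then u=12, then ((abs(x) <= (y * t)) || (max(8, 1) > (x * y))) is true, then x=3, then (((t + y) * (x - u)) == (-6 + y)) is false, then t=-3, then returns 3; g runs t=-4, then u=12, then ((abs(x) <= (y * t)) || (max(8, 1) > (x * y))) is true, then x=3, then (!(((t + y) * (x - u)) != (-6 + y))) is false, then t=-3, then returns 3; both end at 3.
Sweeping the whole domain (40 inputs) finds no disagreement.
verdict: equivalent


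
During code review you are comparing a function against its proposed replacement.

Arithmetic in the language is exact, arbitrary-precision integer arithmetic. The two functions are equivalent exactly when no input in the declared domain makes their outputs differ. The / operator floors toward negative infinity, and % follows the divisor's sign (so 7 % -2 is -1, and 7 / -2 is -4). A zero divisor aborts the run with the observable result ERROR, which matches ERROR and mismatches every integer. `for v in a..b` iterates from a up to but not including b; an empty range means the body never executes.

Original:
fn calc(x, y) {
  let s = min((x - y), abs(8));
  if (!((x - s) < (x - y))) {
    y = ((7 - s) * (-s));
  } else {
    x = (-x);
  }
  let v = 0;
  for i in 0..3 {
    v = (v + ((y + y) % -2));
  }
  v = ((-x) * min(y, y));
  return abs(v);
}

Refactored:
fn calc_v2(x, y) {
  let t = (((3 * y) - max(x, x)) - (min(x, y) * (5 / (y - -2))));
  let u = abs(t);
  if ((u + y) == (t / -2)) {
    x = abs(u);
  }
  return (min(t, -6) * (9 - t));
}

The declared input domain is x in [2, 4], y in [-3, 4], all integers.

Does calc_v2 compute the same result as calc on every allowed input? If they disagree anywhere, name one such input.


The rewrite breaks on x=2, y=-3, where the results are 6 and -910.
calc: s becomes 5; next (!((x - s) < (x - y))) evaluates to false; next x becomes -2; next v becomes 0; next at i=0:; next v becomes 0; next at i=1:; next v becomes 0; next at i=2:; next v becomes 0; next v becomes -6; next final value 6
calc_v2: t becomes -26; next u becomes 26; next ((u + y) == (t / -2)) evaluates to false; next final value -910
verdict: not equivalent; witness: x=2, y=-3


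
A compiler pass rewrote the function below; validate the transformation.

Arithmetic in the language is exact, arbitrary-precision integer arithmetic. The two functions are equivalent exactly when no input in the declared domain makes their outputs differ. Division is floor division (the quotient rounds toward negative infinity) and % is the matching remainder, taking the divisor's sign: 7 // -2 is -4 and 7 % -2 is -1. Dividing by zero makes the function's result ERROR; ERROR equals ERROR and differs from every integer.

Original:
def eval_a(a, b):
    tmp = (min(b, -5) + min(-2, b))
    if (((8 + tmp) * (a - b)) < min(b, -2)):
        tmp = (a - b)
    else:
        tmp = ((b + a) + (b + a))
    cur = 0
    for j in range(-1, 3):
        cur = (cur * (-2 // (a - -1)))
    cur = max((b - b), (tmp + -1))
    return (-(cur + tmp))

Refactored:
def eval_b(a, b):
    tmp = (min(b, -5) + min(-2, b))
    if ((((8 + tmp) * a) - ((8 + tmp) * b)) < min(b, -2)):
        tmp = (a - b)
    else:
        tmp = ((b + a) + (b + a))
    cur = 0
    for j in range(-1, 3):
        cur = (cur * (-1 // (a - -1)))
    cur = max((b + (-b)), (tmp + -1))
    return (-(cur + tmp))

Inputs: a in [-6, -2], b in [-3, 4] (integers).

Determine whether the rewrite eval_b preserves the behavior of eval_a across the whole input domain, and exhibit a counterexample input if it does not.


The one real change (`-2` became `-1`) has no effect anywhere in the declared ranges.
One worked example (a=-4, b=-2) — eval_a: tmp=-7, then (((8 + tmp) * (a - b)) < min(b, -2)) is false, then tmp=-12, then cur=0, then (j=-1), then cur=0, then (j=0), then cur=0, then (j=1), then cur=0, then (j=2), then cur=0, then cur=0, then returns 12; eval_b: tmp=-7, then ((((8 + tmp) * a) - ((8 + tmp) * b)) < min(b, -2)) is false, then tmp=-12, then cur=0, then (j=-1), then cur=0, then (j=0), then cur=0, then (j=1), then cur=0, then (j=2), then cur=0, then cur=0, then returns 12; agreement on 12.
Every one of the 40 inputs gives matching results.
verdict: equivalent


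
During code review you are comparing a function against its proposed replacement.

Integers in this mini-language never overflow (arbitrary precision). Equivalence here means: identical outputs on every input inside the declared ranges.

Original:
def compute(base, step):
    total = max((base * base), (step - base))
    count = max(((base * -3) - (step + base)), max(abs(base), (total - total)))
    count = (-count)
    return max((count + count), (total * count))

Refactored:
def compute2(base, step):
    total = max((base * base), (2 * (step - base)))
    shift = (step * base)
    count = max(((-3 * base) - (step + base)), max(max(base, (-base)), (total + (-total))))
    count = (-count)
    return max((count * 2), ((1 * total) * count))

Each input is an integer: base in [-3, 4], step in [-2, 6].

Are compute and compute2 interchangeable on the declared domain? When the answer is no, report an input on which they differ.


base=-1, step=0 yields -4 from compute but -8 from compute2.
verdict: not equivalent; witness: base=-1, step=0


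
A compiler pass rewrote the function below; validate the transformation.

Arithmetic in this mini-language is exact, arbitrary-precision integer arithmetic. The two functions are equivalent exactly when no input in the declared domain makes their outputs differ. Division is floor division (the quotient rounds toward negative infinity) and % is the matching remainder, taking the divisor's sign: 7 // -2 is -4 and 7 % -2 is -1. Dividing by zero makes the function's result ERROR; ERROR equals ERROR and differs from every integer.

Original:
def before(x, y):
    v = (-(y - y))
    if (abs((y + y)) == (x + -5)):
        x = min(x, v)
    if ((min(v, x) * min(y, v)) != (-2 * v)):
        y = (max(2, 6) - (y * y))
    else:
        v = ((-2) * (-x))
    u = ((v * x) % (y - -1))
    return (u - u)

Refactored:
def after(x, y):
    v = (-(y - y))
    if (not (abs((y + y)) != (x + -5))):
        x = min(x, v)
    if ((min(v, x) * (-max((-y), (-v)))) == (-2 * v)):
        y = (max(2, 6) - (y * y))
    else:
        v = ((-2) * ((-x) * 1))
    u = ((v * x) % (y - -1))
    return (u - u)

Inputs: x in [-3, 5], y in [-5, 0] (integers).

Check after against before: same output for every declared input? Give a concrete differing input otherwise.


Not equivalent: x=-3, y=-1 separates them (0 vs ERROR).
before: v := 0 | (abs((y + y)) == (x + -5)): false | ((min(v, x) * min(y, v)) != (-2 * v)): true | y := 5 | u := 0 | result 0
after: v := 0 | (not (abs((y + y)) != (x + -5))): false | ((min(v, x) * (-max((-y), (-v)))) == (-2 * v)): false | v := -6 | divide-by-zero, output ERROR
verdict: not equivalent; witness: x=-3, y=-1


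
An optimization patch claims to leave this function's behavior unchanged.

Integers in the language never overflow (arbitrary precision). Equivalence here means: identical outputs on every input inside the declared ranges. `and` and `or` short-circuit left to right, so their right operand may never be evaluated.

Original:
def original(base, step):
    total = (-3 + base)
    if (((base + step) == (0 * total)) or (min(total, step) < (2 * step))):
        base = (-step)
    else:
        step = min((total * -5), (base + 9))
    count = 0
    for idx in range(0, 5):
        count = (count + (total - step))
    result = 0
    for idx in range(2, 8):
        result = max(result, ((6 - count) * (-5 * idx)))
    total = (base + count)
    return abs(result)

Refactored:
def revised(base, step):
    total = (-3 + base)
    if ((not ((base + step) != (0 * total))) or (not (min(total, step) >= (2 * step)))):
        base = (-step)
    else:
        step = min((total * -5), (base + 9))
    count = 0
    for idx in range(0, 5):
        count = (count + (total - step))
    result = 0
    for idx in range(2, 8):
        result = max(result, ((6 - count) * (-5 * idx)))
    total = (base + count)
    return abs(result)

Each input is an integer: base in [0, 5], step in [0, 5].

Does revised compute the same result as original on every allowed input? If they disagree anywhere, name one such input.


Comparing the listings, the differences include: comparison usage differs; and boolean connective usage differs.
Tracing base=3, step=0: original: total=0, then (((base + step) == (0 * total)) or (min(total, step) < (2 * step))) is false, then step=0, then count=0, then (idx=0), then count=0, then (idx=1), then count=0, then (idx=2), then count=0, then (idx=3), then count=0, then (idx=4), then count=0, then result=0, then (idx=2), then result=0, then (idx=3), then result=0, then (idx=4), then result=0, then (idx=5), then result=0, then (idx=6), then result=0, then (idx=7), then result=0, then total=3, then returns 0 | revised: total=0, then ((not ((base + step) != (0 * total))) or (not (min(total, step) >= (2 * step)))) is false, then step=0, then count=0, then (idx=0), then count=0, then (idx=1), then count=0, then (idx=2), then count=0, then (idx=3), then count=0, then (idx=4), then count=0, then result=0, then (idx=2), then result=0, then (idx=3), then result=0, then (idx=4), then result=0, then (idx=5), then result=0, then (idx=6), then result=0, then (idx=7), then result=0, then total=3, then returns 0 — matching result 0.
An exhaustive pass over the 36 declared inputs shows identical outputs.
verdict: equivalent


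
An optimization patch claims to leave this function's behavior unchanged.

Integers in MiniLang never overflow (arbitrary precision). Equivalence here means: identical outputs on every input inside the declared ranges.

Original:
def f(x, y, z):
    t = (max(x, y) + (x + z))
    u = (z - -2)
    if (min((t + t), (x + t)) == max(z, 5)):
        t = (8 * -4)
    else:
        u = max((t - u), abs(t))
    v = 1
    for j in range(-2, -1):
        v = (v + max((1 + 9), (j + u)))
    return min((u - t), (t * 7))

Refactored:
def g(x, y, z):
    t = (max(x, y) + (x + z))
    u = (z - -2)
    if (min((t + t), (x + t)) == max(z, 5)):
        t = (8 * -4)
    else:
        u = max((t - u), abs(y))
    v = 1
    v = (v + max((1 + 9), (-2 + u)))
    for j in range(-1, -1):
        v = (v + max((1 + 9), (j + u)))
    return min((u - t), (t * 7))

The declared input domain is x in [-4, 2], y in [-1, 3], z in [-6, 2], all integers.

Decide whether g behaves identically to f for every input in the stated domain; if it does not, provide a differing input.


These are not equivalent — on x=-4, y=3, z=2 the outputs split (0 vs 2).
f: t=1, then u=4, then (min((t + t), (x + t)) == max(z, 5)) is false, then u=1, then v=1, then (j=-2), then v=11, then returns 0
g: t=1, then u=4, then (min((t + t), (x + t)) == max(z, 5)) is false, then u=3, then v=1, then v=11, then the loop over j runs zero times, then returns 2
verdict: not equivalent; witness: x=-4, y=3, z=2


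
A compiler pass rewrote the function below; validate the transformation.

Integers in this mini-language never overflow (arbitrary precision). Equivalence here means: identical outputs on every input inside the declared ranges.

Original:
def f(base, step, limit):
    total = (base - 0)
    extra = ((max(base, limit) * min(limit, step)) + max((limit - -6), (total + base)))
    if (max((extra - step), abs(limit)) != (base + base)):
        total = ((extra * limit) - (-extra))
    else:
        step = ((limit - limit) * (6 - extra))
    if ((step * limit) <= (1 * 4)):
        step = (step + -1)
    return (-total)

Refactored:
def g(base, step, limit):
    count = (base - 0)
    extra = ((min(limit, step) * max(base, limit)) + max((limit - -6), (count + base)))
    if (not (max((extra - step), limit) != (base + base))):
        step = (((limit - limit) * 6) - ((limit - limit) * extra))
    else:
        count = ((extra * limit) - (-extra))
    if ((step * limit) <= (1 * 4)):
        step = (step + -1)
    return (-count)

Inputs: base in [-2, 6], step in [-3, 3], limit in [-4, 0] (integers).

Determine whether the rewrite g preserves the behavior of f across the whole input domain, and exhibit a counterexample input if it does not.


Input base=0, step=2, limit=-4: 6 from f versus 0 from g.
verdict: not equivalent; witness: base=0, step=2, limit=-4


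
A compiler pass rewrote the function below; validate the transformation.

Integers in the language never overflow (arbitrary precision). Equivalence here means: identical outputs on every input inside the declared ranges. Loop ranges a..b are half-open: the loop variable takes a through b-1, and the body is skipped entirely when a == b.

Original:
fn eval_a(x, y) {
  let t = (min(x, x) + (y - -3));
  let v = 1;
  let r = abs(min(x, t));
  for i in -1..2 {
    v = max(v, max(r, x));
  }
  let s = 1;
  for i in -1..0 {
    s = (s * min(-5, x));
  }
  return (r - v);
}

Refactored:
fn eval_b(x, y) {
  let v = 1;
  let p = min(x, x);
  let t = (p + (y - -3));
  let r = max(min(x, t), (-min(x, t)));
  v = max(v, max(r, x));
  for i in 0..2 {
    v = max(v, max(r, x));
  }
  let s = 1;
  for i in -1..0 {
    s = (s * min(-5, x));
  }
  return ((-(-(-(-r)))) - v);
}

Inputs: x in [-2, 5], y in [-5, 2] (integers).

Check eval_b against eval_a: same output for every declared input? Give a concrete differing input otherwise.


Side by side, the visible changes include: loop structure differs; local variable names differ; min/max/abs usage differs; statement counts differ.
One worked example (x=5, y=-4) — eval_a: t=4, then v=1, then r=4, then (i=-1), then v=5, then (i=0), then v=5, then (i=1), then v=5, then s=1, then (i=-1), then s=-5, then returns -1; eval_b: v=1, then p=5, then t=4, then r=4, then v=5, then (i=0), then v=5, then (i=1), then v=5, then s=1, then (i=-1), then s=-5, then returns -1; agreement on -1.
Checked all 64 inputs in the declared domain: the outputs agree on every one.
verdict: equivalent


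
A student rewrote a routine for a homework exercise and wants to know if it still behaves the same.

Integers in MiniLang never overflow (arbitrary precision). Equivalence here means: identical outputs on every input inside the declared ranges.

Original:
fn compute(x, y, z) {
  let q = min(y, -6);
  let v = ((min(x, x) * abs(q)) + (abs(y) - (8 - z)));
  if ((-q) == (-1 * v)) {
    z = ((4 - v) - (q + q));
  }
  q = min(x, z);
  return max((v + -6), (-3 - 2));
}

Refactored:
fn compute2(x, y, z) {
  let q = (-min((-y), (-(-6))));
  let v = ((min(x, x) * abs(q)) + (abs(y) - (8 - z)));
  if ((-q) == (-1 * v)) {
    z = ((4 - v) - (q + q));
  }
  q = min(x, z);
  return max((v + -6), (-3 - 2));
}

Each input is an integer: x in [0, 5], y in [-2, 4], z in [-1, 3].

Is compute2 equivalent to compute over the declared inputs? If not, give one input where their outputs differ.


x=1, y=-2, z=2 yields -4 from compute but -5 from compute2.
verdict: not equivalent; witness: x=1, y=-2, z=2


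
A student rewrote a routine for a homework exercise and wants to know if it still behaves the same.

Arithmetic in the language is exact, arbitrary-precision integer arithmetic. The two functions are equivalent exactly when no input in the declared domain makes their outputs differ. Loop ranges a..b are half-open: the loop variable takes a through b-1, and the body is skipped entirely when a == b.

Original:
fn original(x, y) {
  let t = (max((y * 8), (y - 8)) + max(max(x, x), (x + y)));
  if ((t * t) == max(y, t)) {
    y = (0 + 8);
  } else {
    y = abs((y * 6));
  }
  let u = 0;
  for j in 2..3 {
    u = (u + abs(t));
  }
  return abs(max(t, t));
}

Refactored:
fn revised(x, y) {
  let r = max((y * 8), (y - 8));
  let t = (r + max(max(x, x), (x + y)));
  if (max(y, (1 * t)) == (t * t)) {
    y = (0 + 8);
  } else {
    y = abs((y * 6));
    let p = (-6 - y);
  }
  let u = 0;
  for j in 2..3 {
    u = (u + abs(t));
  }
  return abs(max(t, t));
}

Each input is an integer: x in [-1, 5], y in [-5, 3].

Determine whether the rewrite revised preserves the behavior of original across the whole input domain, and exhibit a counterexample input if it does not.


The two versions differ — the changes include arithmetic usage differs, local variable names differ, statement counts differ, constant usage differs.
As a probe, take x=5, y=1: original runs t := 14 | ((t * t) == max(y, t)): false | y := 6 | u := 0 | iter j=2: | u := 14 | result 14; revised runs r := 8 | t := 14 | (max(y, (1 * t)) == (t * t)): false | y := 6 | p := -12 | u := 0 | iter j=2: | u := 14 | result 14; both end at 14.
Every one of the 63 inputs gives matching results.
verdict: equivalent


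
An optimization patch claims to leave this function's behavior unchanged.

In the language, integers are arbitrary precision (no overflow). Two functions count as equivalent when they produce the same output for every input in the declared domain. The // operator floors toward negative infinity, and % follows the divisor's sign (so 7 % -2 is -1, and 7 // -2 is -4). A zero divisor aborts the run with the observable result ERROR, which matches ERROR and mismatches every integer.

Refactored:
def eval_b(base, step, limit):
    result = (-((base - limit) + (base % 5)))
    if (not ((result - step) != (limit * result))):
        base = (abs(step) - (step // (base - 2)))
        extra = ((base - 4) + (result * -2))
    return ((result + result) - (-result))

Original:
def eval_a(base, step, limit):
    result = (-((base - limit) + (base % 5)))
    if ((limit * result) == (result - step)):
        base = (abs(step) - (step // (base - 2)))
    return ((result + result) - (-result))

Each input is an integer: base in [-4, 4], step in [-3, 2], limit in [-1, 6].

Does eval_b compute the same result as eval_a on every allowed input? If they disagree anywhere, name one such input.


Comparing the listings, the differences include: constant usage differs, plus boolean connective usage differs, plus comparison usage differs, plus statement counts differ, plus local variable names differ, plus arithmetic usage differs.
One worked example (base=-2, step=2, limit=4) — eval_a: result becomes 3; next ((limit * result) == (result - step)) evaluates to false; next final value 9; eval_b: result becomes 3; next (not ((result - step) != (limit * result))) evaluates to false; next final value 9; agreement on 9.
Every one of the 432 inputs gives matching results.
verdict: equivalent


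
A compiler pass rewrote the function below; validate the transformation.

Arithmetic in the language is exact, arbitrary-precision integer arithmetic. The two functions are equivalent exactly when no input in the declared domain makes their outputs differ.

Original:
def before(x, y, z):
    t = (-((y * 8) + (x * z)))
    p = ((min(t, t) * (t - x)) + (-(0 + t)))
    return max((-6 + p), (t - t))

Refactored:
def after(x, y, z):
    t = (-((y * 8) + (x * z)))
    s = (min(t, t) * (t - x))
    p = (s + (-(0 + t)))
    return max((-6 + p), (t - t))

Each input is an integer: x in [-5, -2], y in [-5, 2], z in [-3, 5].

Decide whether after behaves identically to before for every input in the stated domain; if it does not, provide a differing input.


Reading the diff, among the changes: local variable names differ; also statement counts differ.
As a probe, take x=-5, y=-4, z=1: before runs t becomes 37; next p becomes 1517; next final value 1511; after runs t becomes 37; next s becomes 1554; next p becomes 1517; next final value 1511; both end at 1511.
Sweeping the whole domain (288 inputs) finds no disagreement.
verdict: equivalent


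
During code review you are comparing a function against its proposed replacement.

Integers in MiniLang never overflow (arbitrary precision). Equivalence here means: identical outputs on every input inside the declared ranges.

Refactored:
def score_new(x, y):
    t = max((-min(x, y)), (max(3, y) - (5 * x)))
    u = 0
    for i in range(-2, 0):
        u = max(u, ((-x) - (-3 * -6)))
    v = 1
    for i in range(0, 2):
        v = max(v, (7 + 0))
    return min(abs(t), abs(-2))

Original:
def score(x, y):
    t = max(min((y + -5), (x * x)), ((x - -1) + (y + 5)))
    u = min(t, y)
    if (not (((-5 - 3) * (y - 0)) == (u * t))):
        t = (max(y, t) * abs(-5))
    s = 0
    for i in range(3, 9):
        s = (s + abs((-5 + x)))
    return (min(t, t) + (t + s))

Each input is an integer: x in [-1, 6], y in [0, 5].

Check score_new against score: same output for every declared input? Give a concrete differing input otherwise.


Run the pair on x=-1, y=0.
score: t := 5 | u := 0 | (not (((-5 - 3) * (y - 0)) == (u * t))): false | s := 0 | iter i=3: | s := 6 | iter i=4: | s := 12 | iter i=5: | s := 18 | iter i=6: | s := 24 | iter i=7: | s := 30 | iter i=8: | s := 36 | result 46
score_new: t := 8 | u := 0 | iter i=-2: | u := 0 | iter i=-1: | u := 0 | v := 1 | iter i=0: | v := 7 | iter i=1: | v := 7 | result 2
46 vs 2 — the two versions disagree here.
verdict: not equivalent; witness: x=-1, y=0


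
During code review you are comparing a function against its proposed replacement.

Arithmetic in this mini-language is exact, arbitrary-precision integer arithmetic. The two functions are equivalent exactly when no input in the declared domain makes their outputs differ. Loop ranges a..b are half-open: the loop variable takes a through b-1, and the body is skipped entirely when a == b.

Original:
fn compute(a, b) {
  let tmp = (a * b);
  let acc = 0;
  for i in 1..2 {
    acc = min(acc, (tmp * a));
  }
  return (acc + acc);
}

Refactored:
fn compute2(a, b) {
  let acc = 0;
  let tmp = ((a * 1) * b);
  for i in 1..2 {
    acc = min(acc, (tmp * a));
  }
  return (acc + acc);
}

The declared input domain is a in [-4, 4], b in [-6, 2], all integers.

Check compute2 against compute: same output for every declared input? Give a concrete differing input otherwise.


This is a faithful refactor — constant usage differs, and arithmetic usage differs, but the computed results match everywhere.
Spot check at a=-3, b=1 — compute: tmp becomes -3; next acc becomes 0; next at i=1:; next acc becomes 0; next final value 0. compute2: acc becomes 0; next tmp becomes -3; next at i=1:; next acc becomes 0; next final value 0. Both give 0.
Every one of the 81 inputs gives matching results.
verdict: equivalent


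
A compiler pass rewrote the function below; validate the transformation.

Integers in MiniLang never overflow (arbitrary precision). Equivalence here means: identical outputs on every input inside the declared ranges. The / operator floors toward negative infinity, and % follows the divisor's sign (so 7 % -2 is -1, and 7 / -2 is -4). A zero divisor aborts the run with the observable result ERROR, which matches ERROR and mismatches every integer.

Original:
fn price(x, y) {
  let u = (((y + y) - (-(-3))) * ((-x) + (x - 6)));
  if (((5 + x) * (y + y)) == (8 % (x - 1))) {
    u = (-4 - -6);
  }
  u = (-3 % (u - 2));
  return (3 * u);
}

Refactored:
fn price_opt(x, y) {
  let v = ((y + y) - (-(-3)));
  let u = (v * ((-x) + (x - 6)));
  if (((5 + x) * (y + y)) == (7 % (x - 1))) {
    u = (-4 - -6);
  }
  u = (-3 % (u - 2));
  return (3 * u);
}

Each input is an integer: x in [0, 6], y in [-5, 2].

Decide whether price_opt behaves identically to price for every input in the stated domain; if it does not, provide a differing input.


Consider the input x=3, y=0.
price: u becomes 18; next (((5 + x) * (y + y)) == (8 % (x - 1))) evaluates to true; next u becomes 2; next hits division by zero so the output is ERROR
price_opt: v becomes -3; next u becomes 18; next (((5 + x) * (y + y)) == (7 % (x - 1))) evaluates to false; next u becomes 13; next final value 39
ERROR vs 39 — the two versions disagree here.
verdict: not equivalent; witness: x=3, y=0


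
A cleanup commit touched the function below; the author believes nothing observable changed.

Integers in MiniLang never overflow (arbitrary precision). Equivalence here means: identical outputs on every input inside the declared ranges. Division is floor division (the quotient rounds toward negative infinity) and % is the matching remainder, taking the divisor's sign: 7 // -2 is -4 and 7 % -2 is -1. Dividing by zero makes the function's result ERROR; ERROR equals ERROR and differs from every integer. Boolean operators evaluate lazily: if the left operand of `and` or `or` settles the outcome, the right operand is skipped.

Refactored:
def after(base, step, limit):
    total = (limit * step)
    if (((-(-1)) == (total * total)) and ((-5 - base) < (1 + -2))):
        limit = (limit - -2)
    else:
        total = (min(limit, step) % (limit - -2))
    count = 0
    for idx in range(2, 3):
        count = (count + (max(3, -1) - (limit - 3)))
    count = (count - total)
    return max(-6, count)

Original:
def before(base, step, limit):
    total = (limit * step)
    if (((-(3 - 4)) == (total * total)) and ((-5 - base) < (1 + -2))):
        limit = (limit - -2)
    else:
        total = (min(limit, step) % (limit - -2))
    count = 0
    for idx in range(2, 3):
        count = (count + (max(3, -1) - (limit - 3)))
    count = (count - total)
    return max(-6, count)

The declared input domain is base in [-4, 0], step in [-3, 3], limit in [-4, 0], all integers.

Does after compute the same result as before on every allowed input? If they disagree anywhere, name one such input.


Equivalent — the differences include constant usage differs, arithmetic usage differs, yet no declared input distinguishes the two.
One worked example (base=-4, step=2, limit=-2) — before: total := -4 | (((-(3 - 4)) == (total * total)) and ((-5 - base) < (1 + -2))): false | divide-by-zero, output ERROR; after: total := -4 | (((-(-1)) == (total * total)) and ((-5 - base) < (1 + -2))): false | divide-by-zero, output ERROR; agreement on ERROR.
Checked all 175 inputs in the declared domain: the outputs agree on every one.
verdict: equivalent


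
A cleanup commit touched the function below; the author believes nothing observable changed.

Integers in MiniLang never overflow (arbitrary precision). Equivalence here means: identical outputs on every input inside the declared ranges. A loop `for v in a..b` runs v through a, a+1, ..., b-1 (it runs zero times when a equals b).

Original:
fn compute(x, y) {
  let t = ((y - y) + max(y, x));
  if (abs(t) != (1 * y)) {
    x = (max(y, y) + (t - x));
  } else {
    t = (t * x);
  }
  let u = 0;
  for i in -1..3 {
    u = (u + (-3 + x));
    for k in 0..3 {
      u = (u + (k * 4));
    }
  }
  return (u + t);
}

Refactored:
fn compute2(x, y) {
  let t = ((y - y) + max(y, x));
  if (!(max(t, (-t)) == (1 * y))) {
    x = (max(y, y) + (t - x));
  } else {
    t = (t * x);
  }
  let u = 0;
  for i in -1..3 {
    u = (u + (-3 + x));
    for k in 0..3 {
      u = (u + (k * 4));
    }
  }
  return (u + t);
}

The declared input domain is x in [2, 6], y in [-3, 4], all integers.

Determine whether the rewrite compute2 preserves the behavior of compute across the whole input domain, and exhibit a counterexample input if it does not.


Behavior is preserved: although comparison usage differs, and min/max/abs usage differs, and boolean connective usage differs, the outputs never diverge.
As a probe, take x=3, y=2: compute runs t = 3; (abs(t) != (1 * y)) -> true; x = 2; u = 0; [i=-1]; u = -1; [k=0]; u = -1; [k=1]; u = 3; [k=2]; u = 11; [i=0]; u = 10; [k=0]; u = 10; [k=1]; u = 14; [k=2]; u = 22; [i=1]; u = 21; [k=0]; u = 21; [k=1]; u = 25; [k=2]; u = 33; [i=2]; u = 32; [k=0]; u = 32; [k=1]; u = 36; [k=2]; u = 44; return 47; compute2 runs t = 3; (!(max(t, (-t)) == (1 * y))) -> true; x = 2; u = 0; [i=-1]; u = -1; [k=0]; u = -1; [k=1]; u = 3; [k=2]; u = 11; [i=0]; u = 10; [k=0]; u = 10; [k=1]; u = 14; [k=2]; u = 22; [i=1]; u = 21; [k=0]; u = 21; [k=1]; u = 25; [k=2]; u = 33; [i=2]; u = 32; [k=0]; u = 32; [k=1]; u = 36; [k=2]; u = 44; return 47; both end at 47.
An exhaustive pass over the 40 declared inputs shows identical outputs.
verdict: equivalent


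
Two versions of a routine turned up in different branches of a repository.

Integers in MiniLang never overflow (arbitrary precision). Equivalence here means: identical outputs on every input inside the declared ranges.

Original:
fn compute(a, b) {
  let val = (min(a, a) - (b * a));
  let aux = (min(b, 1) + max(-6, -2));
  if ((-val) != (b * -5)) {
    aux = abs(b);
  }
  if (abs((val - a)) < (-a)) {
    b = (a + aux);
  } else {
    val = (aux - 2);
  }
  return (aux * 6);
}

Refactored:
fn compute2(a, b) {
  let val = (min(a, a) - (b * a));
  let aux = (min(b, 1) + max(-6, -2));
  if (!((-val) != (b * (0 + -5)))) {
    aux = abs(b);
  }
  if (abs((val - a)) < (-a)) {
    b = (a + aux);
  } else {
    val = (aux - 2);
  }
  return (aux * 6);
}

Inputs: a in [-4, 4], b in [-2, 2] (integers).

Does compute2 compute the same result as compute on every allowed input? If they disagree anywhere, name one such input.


Try a=-4, b=-2.
compute: val = -12; aux = -4; ((-val) != (b * -5)) -> true; aux = 2; (abs((val - a)) < (-a)) -> false; val = 0; return 12
compute2: val = -12; aux = -4; (!((-val) != (b * (0 + -5)))) -> false; (abs((val - a)) < (-a)) -> false; val = -6; return -24
12 != -24, so the rewrite changes behavior.
verdict: not equivalent; witness: a=-4, b=-2
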